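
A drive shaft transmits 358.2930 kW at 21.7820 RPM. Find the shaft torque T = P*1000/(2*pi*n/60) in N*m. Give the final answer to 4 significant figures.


omega = 2*pi*21.7820/60 = 2.28101 rad/s
T = 358.2930*1000 / 2.28101
T = 157100 N*m


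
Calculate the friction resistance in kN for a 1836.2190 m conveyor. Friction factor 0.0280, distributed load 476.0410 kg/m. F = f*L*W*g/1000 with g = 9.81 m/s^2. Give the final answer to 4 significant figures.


F = 0.0280 * 1836.2190 * 476.0410 * 9.81 / 1000
F = 240.1 kN


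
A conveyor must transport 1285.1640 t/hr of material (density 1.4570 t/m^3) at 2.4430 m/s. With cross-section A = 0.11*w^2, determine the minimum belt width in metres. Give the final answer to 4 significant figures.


A_req = 1285.1640 / (2.4430 * 1.4570 * 3600) = 0.100294 m^2
w = sqrt(0.100294 / 0.11)
w = 0.9549 m


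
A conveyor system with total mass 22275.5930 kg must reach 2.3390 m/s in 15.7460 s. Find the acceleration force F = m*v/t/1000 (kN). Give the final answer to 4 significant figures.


F = 22275.5930 * 2.3390 / 15.7460 / 1000
F = 3.309 kN


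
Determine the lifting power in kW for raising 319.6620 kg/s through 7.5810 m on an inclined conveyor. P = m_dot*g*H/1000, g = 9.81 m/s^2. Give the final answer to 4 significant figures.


P = 319.6620 * 9.81 * 7.5810 / 1000
P = 23.77 kW


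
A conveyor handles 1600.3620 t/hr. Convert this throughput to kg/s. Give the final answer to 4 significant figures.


m_dot = 1600.3620 * 1000 / 3600
m_dot = 444.5 kg/s


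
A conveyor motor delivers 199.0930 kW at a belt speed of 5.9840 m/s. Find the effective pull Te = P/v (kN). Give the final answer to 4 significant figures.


Te = P / v = 199.0930 / 5.9840
Te = 33.27 kN


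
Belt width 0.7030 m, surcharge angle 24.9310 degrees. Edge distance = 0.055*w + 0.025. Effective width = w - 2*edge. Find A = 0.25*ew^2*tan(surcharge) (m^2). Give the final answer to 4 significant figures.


edge = 0.055*0.7030 + 0.025 = 0.063665 m
ew = 0.7030 - 2*0.063665 = 0.57567 m
A = 0.25 * 0.57567^2 * tan(24.9310 deg)
A = 0.03851 m^2


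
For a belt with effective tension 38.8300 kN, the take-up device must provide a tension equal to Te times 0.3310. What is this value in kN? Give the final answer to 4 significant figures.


T_tu = 38.8300 * 0.3310
T_tu = 12.85 kN


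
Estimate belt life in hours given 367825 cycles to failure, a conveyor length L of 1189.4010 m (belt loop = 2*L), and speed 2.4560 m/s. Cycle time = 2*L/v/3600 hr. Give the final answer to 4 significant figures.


cycle_time = 2 * 1189.4010 / 2.4560 / 3600 = 0.269047 hr
life = 367825 * 0.269047 = 98960 hours


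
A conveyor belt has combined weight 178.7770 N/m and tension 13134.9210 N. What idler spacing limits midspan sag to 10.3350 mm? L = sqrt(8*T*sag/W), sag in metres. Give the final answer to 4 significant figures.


sag = 10.3350/1000 = 0.010335 m
L = sqrt(8 * 13134.9210 * 0.010335 / 178.7770)
L = 2.465 m


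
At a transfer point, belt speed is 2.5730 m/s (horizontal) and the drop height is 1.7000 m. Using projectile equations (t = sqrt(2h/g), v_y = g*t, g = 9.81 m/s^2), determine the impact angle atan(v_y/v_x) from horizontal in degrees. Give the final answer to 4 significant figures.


t = sqrt(2*1.7000/9.81) = 0.588715 s
v_y = 9.81 * 0.588715 = 5.77529 m/s
angle = atan(5.77529 / 2.5730) = 65.99 deg


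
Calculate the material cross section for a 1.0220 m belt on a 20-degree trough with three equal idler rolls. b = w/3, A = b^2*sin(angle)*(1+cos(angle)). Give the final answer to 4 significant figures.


b = 1.0220/3 = 0.340667 m
A = 0.340667^2 * sin(20 deg) * (1 + cos(20 deg))
A = 0.07699 m^2


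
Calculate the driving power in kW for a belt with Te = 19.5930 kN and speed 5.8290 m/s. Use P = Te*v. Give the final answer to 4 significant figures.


P = Te * v = 19.5930 * 5.8290
P = 114.2 kW


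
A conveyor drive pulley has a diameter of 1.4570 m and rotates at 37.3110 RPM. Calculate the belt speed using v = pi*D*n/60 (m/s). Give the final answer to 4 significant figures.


v = pi * 1.4570 * 37.3110 / 60
v = 2.846 m/s


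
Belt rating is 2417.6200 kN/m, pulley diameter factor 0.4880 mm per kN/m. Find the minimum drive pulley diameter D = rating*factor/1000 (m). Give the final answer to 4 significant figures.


D = 2417.6200 * 0.4880 / 1000
D = 1.180 m


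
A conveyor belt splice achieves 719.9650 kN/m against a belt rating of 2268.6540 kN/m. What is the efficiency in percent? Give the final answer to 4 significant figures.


Eff = 719.9650 / 2268.6540 * 100
Eff = 31.74 %


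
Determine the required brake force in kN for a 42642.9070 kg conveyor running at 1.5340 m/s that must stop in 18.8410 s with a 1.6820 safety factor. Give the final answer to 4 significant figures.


F = 42642.9070 * 1.5340 / 18.8410 * 1.6820 / 1000
F = 5.840 kN


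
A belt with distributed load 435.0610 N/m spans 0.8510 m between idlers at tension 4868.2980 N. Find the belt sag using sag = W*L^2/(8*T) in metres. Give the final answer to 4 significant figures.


sag = 435.0610 * 0.8510^2 / (8 * 4868.2980)
sag = 0.008090 m


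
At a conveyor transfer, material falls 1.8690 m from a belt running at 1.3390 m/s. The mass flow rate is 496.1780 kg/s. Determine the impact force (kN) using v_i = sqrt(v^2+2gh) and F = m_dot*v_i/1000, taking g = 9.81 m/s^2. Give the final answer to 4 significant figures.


v_i = sqrt(1.3390^2 + 2*9.81*1.8690) = 6.20183 m/s
F = 496.1780 * 6.20183 / 1000
F = 3.077 kN


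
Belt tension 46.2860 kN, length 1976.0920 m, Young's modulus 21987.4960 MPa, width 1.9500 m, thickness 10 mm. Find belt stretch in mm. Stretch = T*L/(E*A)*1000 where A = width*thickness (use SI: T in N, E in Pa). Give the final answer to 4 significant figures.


A = 1.9500 * 0.01 = 0.01950 m^2
Stretch = 46.2860*1000 * 1976.0920 / (21987.4960e6 * 0.01950) * 1000
Stretch = 213.3 mm


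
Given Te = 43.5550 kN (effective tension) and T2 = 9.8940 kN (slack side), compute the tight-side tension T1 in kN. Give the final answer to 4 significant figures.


T1 = Te + T2 = 43.5550 + 9.8940
T1 = 53.45 kN


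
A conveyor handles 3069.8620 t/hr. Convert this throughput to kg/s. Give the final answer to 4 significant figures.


m_dot = 3069.8620 * 1000 / 3600
m_dot = 852.7 kg/s


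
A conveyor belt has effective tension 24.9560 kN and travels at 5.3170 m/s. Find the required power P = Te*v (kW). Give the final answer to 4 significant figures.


P = Te * v = 24.9560 * 5.3170
P = 132.7 kW


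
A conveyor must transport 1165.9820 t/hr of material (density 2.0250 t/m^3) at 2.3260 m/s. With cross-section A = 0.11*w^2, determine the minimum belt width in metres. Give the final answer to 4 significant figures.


A_req = 1165.9820 / (2.3260 * 2.0250 * 3600) = 0.068763 m^2
w = sqrt(0.068763 / 0.11)
w = 0.7906 m


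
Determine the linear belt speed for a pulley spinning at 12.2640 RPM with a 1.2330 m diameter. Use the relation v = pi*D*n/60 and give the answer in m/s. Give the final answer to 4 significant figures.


v = pi * 1.2330 * 12.2640 / 60
v = 0.7918 m/s


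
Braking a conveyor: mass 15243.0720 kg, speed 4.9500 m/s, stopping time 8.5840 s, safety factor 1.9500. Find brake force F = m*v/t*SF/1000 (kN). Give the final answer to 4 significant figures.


F = 15243.0720 * 4.9500 / 8.5840 * 1.9500 / 1000
F = 17.14 kN


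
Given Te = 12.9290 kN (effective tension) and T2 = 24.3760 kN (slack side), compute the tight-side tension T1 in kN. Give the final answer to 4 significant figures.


T1 = Te + T2 = 12.9290 + 24.3760
T1 = 37.30 kN


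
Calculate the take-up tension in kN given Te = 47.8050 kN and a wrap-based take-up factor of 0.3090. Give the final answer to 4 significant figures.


T_tu = 47.8050 * 0.3090
T_tu = 14.77 kN


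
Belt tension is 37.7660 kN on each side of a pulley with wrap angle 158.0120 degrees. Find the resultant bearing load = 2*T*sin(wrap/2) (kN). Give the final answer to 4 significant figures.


F = 2 * 37.7660 * sin(158.0120/2 deg)
F = 74.15 kN


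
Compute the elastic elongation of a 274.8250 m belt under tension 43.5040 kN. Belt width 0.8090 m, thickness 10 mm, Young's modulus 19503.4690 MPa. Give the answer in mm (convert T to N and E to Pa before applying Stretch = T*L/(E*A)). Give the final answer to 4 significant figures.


A = 0.8090 * 0.01 = 0.00809 m^2
Stretch = 43.5040*1000 * 274.8250 / (19503.4690e6 * 0.00809) * 1000
Stretch = 75.77 mm


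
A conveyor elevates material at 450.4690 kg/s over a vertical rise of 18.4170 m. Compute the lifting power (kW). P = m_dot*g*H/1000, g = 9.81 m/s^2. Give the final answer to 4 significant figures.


P = 450.4690 * 9.81 * 18.4170 / 1000
P = 81.39 kW


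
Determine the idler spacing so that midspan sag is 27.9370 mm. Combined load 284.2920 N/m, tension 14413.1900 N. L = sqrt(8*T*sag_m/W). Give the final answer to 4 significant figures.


sag = 27.9370/1000 = 0.027937 m
L = sqrt(8 * 14413.1900 * 0.027937 / 284.2920)
L = 3.366 m


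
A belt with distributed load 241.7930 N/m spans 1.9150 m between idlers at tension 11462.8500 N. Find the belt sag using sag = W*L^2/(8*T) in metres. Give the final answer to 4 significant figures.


sag = 241.7930 * 1.9150^2 / (8 * 11462.8500)
sag = 0.009669 m


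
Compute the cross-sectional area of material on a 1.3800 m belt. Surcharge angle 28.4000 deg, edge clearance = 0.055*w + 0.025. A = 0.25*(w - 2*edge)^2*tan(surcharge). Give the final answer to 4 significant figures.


edge = 0.055*1.3800 + 0.025 = 0.1009 m
ew = 1.3800 - 2*0.1009 = 1.1782 m
A = 0.25 * 1.1782^2 * tan(28.4000 deg)
A = 0.1876 m^2


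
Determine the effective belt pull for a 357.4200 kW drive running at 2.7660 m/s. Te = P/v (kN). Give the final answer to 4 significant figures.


Te = P / v = 357.4200 / 2.7660
Te = 129.2 kN


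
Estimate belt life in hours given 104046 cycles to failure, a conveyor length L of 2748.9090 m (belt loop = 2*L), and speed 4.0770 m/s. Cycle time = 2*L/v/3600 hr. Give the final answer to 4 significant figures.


cycle_time = 2 * 2748.9090 / 4.0770 / 3600 = 0.374582 hr
life = 104046 * 0.374582 = 38970 hours


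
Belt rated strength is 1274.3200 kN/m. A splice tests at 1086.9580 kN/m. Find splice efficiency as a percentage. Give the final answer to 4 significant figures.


Eff = 1086.9580 / 1274.3200 * 100
Eff = 85.30 %


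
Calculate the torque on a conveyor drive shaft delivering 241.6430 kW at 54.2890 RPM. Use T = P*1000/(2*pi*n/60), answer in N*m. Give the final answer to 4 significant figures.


omega = 2*pi*54.2890/60 = 5.68513 rad/s
T = 241.6430*1000 / 5.68513
T = 42500 N*m


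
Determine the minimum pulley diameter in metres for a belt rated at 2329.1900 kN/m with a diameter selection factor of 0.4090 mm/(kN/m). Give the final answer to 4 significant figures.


D = 2329.1900 * 0.4090 / 1000
D = 0.9526 m


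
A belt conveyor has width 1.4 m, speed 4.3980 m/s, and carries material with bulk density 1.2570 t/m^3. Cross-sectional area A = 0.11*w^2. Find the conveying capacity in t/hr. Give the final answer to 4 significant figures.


A = 0.11 * 1.4^2 = 0.2156 m^2
C = 0.2156 * 4.3980 * 1.2570 * 3600
C = 4291 t/hr


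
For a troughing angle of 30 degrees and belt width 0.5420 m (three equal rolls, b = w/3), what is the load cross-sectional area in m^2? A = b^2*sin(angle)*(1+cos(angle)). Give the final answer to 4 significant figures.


b = 0.5420/3 = 0.180667 m
A = 0.180667^2 * sin(30 deg) * (1 + cos(30 deg))
A = 0.03045 m^2


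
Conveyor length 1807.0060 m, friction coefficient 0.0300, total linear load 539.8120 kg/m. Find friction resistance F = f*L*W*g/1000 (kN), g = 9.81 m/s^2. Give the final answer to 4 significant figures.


F = 0.0300 * 1807.0060 * 539.8120 * 9.81 / 1000
F = 287.1 kN


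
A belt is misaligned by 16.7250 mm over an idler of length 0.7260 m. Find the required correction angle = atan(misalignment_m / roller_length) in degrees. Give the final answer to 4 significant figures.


misalign_m = 16.7250 / 1000 = 0.016725 m
angle = atan(0.016725 / 0.7260)
angle = 1.320 deg


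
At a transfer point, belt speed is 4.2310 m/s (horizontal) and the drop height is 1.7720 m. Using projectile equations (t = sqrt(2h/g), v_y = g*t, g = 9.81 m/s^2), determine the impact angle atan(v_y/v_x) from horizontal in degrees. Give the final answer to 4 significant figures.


t = sqrt(2*1.7720/9.81) = 0.601052 s
v_y = 9.81 * 0.601052 = 5.89632 m/s
angle = atan(5.89632 / 4.2310) = 54.34 deg


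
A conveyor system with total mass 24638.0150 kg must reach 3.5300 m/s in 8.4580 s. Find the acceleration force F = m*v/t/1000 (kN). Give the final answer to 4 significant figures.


F = 24638.0150 * 3.5300 / 8.4580 / 1000
F = 10.28 kN


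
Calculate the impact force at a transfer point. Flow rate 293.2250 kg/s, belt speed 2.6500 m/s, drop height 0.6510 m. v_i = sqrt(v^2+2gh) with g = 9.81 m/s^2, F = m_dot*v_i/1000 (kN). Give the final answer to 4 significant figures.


v_i = sqrt(2.6500^2 + 2*9.81*0.6510) = 4.44917 m/s
F = 293.2250 * 4.44917 / 1000
F = 1.305 kN


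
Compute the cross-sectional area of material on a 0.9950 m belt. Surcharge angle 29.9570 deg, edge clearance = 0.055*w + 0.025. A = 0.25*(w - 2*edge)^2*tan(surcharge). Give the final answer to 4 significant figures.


edge = 0.055*0.9950 + 0.025 = 0.079725 m
ew = 0.9950 - 2*0.079725 = 0.83555 m
A = 0.25 * 0.83555^2 * tan(29.9570 deg)
A = 0.1006 m^2


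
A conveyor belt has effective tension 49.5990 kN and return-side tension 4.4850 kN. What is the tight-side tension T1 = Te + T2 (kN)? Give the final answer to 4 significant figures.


T1 = Te + T2 = 49.5990 + 4.4850
T1 = 54.08 kN


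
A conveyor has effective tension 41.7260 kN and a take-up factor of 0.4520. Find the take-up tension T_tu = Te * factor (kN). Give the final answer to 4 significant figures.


T_tu = 41.7260 * 0.4520
T_tu = 18.86 kN


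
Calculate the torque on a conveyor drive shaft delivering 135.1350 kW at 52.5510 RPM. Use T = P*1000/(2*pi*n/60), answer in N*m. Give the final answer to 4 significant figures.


omega = 2*pi*52.5510/60 = 5.50313 rad/s
T = 135.1350*1000 / 5.50313
T = 24560 N*m


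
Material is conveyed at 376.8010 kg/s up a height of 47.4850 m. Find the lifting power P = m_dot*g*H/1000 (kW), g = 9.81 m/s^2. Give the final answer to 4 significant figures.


P = 376.8010 * 9.81 * 47.4850 / 1000
P = 175.5 kW


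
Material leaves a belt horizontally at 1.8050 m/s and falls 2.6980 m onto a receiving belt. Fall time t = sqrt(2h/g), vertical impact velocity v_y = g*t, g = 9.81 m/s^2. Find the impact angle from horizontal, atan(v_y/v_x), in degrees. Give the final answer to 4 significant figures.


t = sqrt(2*2.6980/9.81) = 0.741654 s
v_y = 9.81 * 0.741654 = 7.27563 m/s
angle = atan(7.27563 / 1.8050) = 76.07 deg


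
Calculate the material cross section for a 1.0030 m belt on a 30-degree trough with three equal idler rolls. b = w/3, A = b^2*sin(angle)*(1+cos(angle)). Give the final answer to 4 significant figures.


b = 1.0030/3 = 0.334333 m
A = 0.334333^2 * sin(30 deg) * (1 + cos(30 deg))
A = 0.1043 m^2


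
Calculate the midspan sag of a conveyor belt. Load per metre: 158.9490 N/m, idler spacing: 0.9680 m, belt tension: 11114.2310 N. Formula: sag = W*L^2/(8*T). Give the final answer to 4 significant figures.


sag = 158.9490 * 0.9680^2 / (8 * 11114.2310)
sag = 0.001675 m


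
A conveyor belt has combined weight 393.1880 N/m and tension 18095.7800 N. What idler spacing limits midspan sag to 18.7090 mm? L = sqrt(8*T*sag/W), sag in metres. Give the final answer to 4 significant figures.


sag = 18.7090/1000 = 0.018709 m
L = sqrt(8 * 18095.7800 * 0.018709 / 393.1880)
L = 2.625 m


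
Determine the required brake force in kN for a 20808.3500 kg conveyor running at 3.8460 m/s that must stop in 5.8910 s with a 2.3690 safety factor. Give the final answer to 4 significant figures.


F = 20808.3500 * 3.8460 / 5.8910 * 2.3690 / 1000
F = 32.18 kN


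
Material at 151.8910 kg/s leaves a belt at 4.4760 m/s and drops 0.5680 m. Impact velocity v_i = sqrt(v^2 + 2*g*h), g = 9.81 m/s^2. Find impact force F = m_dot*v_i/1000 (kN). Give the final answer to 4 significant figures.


v_i = sqrt(4.4760^2 + 2*9.81*0.5680) = 5.58379 m/s
F = 151.8910 * 5.58379 / 1000
F = 0.8481 kN


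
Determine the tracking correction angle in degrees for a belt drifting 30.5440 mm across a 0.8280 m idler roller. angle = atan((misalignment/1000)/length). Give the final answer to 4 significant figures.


misalign_m = 30.5440 / 1000 = 0.030544 m
angle = atan(0.030544 / 0.8280)
angle = 2.113 deg


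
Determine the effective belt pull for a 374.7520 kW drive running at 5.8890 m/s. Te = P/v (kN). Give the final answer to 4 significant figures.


Te = P / v = 374.7520 / 5.8890
Te = 63.64 kN


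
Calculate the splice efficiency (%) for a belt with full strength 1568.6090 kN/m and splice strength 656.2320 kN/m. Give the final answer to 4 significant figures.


Eff = 656.2320 / 1568.6090 * 100
Eff = 41.84 %


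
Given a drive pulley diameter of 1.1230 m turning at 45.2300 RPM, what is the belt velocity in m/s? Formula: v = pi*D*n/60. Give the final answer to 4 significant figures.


v = pi * 1.1230 * 45.2300 / 60
v = 2.660 m/s


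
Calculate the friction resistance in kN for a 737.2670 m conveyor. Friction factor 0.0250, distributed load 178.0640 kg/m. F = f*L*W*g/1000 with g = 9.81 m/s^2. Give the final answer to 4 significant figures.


F = 0.0250 * 737.2670 * 178.0640 * 9.81 / 1000
F = 32.20 kN


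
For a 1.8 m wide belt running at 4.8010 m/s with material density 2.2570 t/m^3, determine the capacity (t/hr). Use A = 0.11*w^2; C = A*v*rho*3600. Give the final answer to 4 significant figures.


A = 0.11 * 1.8^2 = 0.3564 m^2
C = 0.3564 * 4.8010 * 2.2570 * 3600
C = 13900 t/hr


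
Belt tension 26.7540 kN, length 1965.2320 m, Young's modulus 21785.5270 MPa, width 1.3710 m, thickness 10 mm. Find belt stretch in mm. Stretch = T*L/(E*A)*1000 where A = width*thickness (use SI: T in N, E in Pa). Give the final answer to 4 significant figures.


A = 1.3710 * 0.01 = 0.01371 m^2
Stretch = 26.7540*1000 * 1965.2320 / (21785.5270e6 * 0.01371) * 1000
Stretch = 176.0 mm


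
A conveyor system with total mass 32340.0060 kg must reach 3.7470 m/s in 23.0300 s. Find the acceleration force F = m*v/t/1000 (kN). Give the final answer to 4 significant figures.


F = 32340.0060 * 3.7470 / 23.0300 / 1000
F = 5.262 kN


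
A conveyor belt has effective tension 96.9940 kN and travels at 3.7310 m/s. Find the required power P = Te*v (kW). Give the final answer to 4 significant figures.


P = Te * v = 96.9940 * 3.7310
P = 361.9 kW


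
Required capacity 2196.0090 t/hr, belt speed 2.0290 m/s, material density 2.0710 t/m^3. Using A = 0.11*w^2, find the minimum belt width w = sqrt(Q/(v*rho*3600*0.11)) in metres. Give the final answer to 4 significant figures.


A_req = 2196.0090 / (2.0290 * 2.0710 * 3600) = 0.145168 m^2
w = sqrt(0.145168 / 0.11)
w = 1.149 m


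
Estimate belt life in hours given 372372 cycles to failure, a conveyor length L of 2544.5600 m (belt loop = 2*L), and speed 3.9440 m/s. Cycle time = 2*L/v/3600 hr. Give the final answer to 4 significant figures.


cycle_time = 2 * 2544.5600 / 3.9440 / 3600 = 0.358429 hr
life = 372372 * 0.358429 = 133500 hours


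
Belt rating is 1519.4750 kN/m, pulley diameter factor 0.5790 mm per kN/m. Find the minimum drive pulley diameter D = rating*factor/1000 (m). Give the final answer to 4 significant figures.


D = 1519.4750 * 0.5790 / 1000
D = 0.8798 m


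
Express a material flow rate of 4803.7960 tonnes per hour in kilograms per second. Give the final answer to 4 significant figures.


m_dot = 4803.7960 * 1000 / 3600
m_dot = 1334 kg/s


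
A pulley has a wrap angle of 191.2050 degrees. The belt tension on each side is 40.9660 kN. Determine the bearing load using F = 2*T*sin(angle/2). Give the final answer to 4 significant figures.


F = 2 * 40.9660 * sin(191.2050/2 deg)
F = 81.54 kN


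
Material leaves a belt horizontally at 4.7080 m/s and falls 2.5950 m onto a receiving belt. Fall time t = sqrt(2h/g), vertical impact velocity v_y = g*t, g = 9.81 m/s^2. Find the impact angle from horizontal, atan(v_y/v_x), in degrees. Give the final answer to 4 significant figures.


t = sqrt(2*2.5950/9.81) = 0.72736 s
v_y = 9.81 * 0.72736 = 7.1354 m/s
angle = atan(7.1354 / 4.7080) = 56.58 deg


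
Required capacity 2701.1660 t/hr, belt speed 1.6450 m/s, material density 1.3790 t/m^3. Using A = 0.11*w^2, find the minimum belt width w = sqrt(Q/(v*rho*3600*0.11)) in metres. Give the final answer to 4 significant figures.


A_req = 2701.1660 / (1.6450 * 1.3790 * 3600) = 0.330764 m^2
w = sqrt(0.330764 / 0.11)
w = 1.734 m


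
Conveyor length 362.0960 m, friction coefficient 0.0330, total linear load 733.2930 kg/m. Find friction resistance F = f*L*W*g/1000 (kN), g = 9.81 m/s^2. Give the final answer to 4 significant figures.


F = 0.0330 * 362.0960 * 733.2930 * 9.81 / 1000
F = 85.96 kN


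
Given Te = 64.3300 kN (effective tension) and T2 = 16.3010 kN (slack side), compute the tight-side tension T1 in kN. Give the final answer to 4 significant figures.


T1 = Te + T2 = 64.3300 + 16.3010
T1 = 80.63 kN


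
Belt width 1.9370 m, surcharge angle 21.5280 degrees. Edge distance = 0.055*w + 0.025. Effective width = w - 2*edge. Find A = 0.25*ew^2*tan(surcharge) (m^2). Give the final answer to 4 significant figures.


edge = 0.055*1.9370 + 0.025 = 0.131535 m
ew = 1.9370 - 2*0.131535 = 1.67393 m
A = 0.25 * 1.67393^2 * tan(21.5280 deg)
A = 0.2763 m^2


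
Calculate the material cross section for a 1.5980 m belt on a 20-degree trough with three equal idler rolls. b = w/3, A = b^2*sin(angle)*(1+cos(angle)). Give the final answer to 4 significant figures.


b = 1.5980/3 = 0.532667 m
A = 0.532667^2 * sin(20 deg) * (1 + cos(20 deg))
A = 0.1882 m^2


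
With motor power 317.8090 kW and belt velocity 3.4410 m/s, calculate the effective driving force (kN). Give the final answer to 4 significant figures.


Te = P / v = 317.8090 / 3.4410
Te = 92.36 kN


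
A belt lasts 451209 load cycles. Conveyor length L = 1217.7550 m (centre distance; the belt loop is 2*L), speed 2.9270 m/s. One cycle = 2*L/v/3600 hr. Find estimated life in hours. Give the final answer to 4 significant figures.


cycle_time = 2 * 1217.7550 / 2.9270 / 3600 = 0.231134 hr
life = 451209 * 0.231134 = 104300 hours


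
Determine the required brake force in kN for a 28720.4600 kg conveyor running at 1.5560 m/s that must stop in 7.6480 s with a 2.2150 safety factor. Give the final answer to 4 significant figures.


F = 28720.4600 * 1.5560 / 7.6480 * 2.2150 / 1000
F = 12.94 kN


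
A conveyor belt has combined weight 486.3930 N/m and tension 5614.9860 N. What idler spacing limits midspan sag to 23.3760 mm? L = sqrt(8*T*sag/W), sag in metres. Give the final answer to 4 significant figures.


sag = 23.3760/1000 = 0.023376 m
L = sqrt(8 * 5614.9860 * 0.023376 / 486.3930)
L = 1.469 m


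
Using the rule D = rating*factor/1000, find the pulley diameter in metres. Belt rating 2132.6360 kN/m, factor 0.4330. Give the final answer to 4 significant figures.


D = 2132.6360 * 0.4330 / 1000
D = 0.9234 m


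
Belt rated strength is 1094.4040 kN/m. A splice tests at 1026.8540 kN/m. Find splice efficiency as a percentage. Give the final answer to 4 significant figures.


Eff = 1026.8540 / 1094.4040 * 100
Eff = 93.83 %


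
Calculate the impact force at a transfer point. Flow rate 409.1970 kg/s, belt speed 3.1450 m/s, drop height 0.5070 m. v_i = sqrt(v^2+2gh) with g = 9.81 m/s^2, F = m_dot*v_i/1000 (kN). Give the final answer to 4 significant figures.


v_i = sqrt(3.1450^2 + 2*9.81*0.5070) = 4.45403 m/s
F = 409.1970 * 4.45403 / 1000
F = 1.823 kN


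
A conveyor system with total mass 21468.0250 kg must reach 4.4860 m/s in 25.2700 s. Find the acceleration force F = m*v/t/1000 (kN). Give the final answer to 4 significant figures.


F = 21468.0250 * 4.4860 / 25.2700 / 1000
F = 3.811 kN


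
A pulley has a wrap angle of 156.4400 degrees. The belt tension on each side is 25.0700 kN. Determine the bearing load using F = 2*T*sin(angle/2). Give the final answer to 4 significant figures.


F = 2 * 25.0700 * sin(156.4400/2 deg)
F = 49.08 kN


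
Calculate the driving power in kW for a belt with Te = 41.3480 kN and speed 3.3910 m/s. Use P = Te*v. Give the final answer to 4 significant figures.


P = Te * v = 41.3480 * 3.3910
P = 140.2 kW


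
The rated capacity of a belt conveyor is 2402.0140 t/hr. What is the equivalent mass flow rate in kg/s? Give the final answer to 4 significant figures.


m_dot = 2402.0140 * 1000 / 3600
m_dot = 667.2 kg/s


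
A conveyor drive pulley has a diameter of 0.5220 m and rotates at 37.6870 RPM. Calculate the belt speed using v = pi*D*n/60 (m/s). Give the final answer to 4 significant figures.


v = pi * 0.5220 * 37.6870 / 60
v = 1.030 m/s


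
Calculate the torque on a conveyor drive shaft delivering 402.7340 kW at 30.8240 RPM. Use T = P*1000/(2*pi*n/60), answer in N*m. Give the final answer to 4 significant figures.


omega = 2*pi*30.8240/60 = 3.22788 rad/s
T = 402.7340*1000 / 3.22788
T = 124800 N*m


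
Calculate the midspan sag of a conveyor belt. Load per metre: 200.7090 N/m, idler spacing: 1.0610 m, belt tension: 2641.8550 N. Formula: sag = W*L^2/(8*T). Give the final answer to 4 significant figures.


sag = 200.7090 * 1.0610^2 / (8 * 2641.8550)
sag = 0.01069 m


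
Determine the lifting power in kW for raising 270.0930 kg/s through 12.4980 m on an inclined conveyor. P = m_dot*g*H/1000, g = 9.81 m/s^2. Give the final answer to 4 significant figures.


P = 270.0930 * 9.81 * 12.4980 / 1000
P = 33.11 kW


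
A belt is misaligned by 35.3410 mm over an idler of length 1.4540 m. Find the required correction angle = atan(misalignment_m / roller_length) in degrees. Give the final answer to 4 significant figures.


misalign_m = 35.3410 / 1000 = 0.035341 m
angle = atan(0.035341 / 1.4540)
angle = 1.392 deg


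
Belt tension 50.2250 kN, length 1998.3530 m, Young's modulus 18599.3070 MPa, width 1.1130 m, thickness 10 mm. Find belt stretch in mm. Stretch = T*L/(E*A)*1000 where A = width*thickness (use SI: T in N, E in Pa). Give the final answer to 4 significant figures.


A = 1.1130 * 0.01 = 0.01113 m^2
Stretch = 50.2250*1000 * 1998.3530 / (18599.3070e6 * 0.01113) * 1000
Stretch = 484.8 mm


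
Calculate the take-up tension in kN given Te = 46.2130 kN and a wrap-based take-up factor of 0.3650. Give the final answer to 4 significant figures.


T_tu = 46.2130 * 0.3650
T_tu = 16.87 kN


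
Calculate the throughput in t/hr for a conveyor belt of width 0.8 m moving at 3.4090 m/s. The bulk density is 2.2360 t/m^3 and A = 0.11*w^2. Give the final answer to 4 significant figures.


A = 0.11 * 0.8^2 = 0.0704 m^2
C = 0.0704 * 3.4090 * 2.2360 * 3600
C = 1932 t/hr


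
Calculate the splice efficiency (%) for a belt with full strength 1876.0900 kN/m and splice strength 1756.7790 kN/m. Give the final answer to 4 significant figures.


Eff = 1756.7790 / 1876.0900 * 100
Eff = 93.64 %


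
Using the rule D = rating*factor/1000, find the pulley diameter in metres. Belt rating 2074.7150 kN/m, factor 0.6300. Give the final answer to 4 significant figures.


D = 2074.7150 * 0.6300 / 1000
D = 1.307 m


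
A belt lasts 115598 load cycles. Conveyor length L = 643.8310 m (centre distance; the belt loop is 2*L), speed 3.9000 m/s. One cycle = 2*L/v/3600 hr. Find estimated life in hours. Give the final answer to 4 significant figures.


cycle_time = 2 * 643.8310 / 3.9000 / 3600 = 0.0917138 hr
life = 115598 * 0.0917138 = 10600 hours


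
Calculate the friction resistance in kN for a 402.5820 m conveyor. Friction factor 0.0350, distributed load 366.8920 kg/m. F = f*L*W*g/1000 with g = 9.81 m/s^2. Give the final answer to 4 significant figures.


F = 0.0350 * 402.5820 * 366.8920 * 9.81 / 1000
F = 50.71 kN


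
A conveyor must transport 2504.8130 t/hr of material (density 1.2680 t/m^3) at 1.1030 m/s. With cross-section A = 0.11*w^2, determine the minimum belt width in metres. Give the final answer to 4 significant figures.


A_req = 2504.8130 / (1.1030 * 1.2680 * 3600) = 0.497483 m^2
w = sqrt(0.497483 / 0.11)
w = 2.127 m


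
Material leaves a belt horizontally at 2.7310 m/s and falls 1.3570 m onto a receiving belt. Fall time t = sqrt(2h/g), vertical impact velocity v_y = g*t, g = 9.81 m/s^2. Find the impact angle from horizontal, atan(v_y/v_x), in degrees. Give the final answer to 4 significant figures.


t = sqrt(2*1.3570/9.81) = 0.525981 s
v_y = 9.81 * 0.525981 = 5.15987 m/s
angle = atan(5.15987 / 2.7310) = 62.11 deg


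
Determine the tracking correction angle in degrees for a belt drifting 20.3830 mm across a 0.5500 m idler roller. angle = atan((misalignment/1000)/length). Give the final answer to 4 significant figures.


misalign_m = 20.3830 / 1000 = 0.020383 m
angle = atan(0.020383 / 0.5500)
angle = 2.122 deg


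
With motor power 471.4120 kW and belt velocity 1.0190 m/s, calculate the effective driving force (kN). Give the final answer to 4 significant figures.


Te = P / v = 471.4120 / 1.0190
Te = 462.6 kN


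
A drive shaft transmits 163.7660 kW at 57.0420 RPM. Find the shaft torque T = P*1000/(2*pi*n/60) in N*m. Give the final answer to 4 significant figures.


omega = 2*pi*57.0420/60 = 5.97342 rad/s
T = 163.7660*1000 / 5.97342
T = 27420 N*m


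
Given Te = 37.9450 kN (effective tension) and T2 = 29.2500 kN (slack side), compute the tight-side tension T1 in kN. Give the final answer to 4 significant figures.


T1 = Te + T2 = 37.9450 + 29.2500
T1 = 67.19 kN


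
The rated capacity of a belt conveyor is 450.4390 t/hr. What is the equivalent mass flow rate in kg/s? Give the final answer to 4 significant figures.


m_dot = 450.4390 * 1000 / 3600
m_dot = 125.1 kg/s


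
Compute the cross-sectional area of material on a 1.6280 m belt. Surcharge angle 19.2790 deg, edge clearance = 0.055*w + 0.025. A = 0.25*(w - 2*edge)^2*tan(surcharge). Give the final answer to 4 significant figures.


edge = 0.055*1.6280 + 0.025 = 0.11454 m
ew = 1.6280 - 2*0.11454 = 1.39892 m
A = 0.25 * 1.39892^2 * tan(19.2790 deg)
A = 0.1711 m^2


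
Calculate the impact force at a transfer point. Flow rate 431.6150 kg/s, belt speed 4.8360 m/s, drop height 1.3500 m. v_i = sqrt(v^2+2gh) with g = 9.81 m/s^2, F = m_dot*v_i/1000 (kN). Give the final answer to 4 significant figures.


v_i = sqrt(4.8360^2 + 2*9.81*1.3500) = 7.06215 m/s
F = 431.6150 * 7.06215 / 1000
F = 3.048 kN


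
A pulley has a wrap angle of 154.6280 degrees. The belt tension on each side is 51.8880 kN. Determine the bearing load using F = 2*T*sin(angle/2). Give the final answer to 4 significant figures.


F = 2 * 51.8880 * sin(154.6280/2 deg)
F = 101.2 kN


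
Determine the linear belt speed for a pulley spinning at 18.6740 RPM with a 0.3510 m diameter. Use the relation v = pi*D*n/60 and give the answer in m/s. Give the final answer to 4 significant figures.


v = pi * 0.3510 * 18.6740 / 60
v = 0.3432 m/s


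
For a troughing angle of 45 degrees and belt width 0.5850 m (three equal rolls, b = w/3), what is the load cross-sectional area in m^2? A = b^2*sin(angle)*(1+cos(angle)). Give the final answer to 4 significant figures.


b = 0.5850/3 = 0.195 m
A = 0.195^2 * sin(45 deg) * (1 + cos(45 deg))
A = 0.04590 m^2


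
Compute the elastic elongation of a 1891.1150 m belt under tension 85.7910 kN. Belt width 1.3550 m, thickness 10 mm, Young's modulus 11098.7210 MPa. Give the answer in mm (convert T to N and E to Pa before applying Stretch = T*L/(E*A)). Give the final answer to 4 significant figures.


A = 1.3550 * 0.01 = 0.01355 m^2
Stretch = 85.7910*1000 * 1891.1150 / (11098.7210e6 * 0.01355) * 1000
Stretch = 1079 mm


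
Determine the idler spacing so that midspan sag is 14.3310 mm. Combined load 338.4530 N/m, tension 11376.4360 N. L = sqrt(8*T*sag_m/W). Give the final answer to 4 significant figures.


sag = 14.3310/1000 = 0.014331 m
L = sqrt(8 * 11376.4360 * 0.014331 / 338.4530)
L = 1.963 m


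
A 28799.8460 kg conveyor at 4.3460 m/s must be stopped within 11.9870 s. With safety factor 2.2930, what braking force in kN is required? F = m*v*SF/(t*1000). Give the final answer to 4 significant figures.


F = 28799.8460 * 4.3460 / 11.9870 * 2.2930 / 1000
F = 23.94 kN


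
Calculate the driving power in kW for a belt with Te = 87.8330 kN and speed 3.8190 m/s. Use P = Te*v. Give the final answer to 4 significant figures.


P = Te * v = 87.8330 * 3.8190
P = 335.4 kW


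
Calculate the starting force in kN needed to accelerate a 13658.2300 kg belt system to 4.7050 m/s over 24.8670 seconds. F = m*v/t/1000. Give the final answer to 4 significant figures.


F = 13658.2300 * 4.7050 / 24.8670 / 1000
F = 2.584 kN


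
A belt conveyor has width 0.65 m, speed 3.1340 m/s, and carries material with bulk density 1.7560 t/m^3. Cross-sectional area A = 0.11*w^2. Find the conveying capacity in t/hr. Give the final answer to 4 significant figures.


A = 0.11 * 0.65^2 = 0.046475 m^2
C = 0.046475 * 3.1340 * 1.7560 * 3600
C = 920.8 t/hr


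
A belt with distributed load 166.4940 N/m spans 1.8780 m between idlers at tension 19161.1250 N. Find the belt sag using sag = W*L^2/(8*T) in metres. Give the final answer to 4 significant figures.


sag = 166.4940 * 1.8780^2 / (8 * 19161.1250)
sag = 0.003831 m


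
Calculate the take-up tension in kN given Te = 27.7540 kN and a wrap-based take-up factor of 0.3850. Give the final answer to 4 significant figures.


T_tu = 27.7540 * 0.3850
T_tu = 10.69 kN


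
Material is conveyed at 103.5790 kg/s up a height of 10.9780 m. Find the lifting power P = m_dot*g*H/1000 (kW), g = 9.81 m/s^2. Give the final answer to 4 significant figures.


P = 103.5790 * 9.81 * 10.9780 / 1000
P = 11.15 kW


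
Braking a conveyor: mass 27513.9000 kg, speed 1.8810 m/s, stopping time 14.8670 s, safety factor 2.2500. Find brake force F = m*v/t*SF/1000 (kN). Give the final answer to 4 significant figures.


F = 27513.9000 * 1.8810 / 14.8670 * 2.2500 / 1000
F = 7.832 kN


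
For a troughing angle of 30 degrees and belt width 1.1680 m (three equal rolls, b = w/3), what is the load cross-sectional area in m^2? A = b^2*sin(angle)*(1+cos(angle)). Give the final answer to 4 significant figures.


b = 1.1680/3 = 0.389333 m
A = 0.389333^2 * sin(30 deg) * (1 + cos(30 deg))
A = 0.1414 m^2


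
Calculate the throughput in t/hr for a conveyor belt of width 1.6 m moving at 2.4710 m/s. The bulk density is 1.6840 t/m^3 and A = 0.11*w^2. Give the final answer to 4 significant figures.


A = 0.11 * 1.6^2 = 0.2816 m^2
C = 0.2816 * 2.4710 * 1.6840 * 3600
C = 4218 t/hr


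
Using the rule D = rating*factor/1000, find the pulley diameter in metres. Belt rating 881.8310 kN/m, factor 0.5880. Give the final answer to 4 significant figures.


D = 881.8310 * 0.5880 / 1000
D = 0.5185 m


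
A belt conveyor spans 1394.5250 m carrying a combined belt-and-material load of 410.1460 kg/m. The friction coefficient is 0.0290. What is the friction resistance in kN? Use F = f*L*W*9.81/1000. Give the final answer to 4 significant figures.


F = 0.0290 * 1394.5250 * 410.1460 * 9.81 / 1000
F = 162.7 kN


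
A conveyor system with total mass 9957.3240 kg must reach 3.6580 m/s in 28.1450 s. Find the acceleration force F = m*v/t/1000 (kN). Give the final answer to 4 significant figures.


F = 9957.3240 * 3.6580 / 28.1450 / 1000
F = 1.294 kN


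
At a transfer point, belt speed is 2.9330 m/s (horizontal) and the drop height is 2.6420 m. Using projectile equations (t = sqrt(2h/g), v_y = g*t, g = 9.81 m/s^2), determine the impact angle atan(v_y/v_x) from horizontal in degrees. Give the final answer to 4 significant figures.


t = sqrt(2*2.6420/9.81) = 0.733917 s
v_y = 9.81 * 0.733917 = 7.19973 m/s
angle = atan(7.19973 / 2.9330) = 67.84 deg


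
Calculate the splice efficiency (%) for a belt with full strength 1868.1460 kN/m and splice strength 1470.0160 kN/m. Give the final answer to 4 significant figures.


Eff = 1470.0160 / 1868.1460 * 100
Eff = 78.69 %


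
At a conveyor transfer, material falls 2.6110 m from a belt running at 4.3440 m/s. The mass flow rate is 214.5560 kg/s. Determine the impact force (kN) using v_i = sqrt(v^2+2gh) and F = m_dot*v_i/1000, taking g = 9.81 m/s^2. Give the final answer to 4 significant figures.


v_i = sqrt(4.3440^2 + 2*9.81*2.6110) = 8.37246 m/s
F = 214.5560 * 8.37246 / 1000
F = 1.796 kN


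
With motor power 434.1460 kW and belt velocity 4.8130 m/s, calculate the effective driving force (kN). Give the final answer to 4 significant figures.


Te = P / v = 434.1460 / 4.8130
Te = 90.20 kN


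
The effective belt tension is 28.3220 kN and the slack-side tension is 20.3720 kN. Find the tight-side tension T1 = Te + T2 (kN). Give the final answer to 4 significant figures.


T1 = Te + T2 = 28.3220 + 20.3720
T1 = 48.69 kN


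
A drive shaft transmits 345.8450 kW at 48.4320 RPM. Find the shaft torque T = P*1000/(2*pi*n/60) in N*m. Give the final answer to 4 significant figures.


omega = 2*pi*48.4320/60 = 5.07179 rad/s
T = 345.8450*1000 / 5.07179
T = 68190 N*m


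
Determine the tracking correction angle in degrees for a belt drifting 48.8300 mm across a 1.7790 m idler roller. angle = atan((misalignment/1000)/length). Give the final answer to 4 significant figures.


misalign_m = 48.8300 / 1000 = 0.048830 m
angle = atan(0.048830 / 1.7790)
angle = 1.572 deg


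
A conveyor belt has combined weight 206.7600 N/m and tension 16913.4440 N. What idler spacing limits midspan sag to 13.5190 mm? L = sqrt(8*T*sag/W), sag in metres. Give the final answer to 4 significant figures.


sag = 13.5190/1000 = 0.013519 m
L = sqrt(8 * 16913.4440 * 0.013519 / 206.7600)
L = 2.974 m


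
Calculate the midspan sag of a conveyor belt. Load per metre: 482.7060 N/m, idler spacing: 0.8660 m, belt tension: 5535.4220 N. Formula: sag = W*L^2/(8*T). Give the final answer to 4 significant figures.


sag = 482.7060 * 0.8660^2 / (8 * 5535.4220)
sag = 0.008175 m


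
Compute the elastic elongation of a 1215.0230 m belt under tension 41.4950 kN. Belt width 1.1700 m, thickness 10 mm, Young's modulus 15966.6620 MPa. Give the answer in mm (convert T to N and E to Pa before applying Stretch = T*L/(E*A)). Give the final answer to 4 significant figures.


A = 1.1700 * 0.01 = 0.01170 m^2
Stretch = 41.4950*1000 * 1215.0230 / (15966.6620e6 * 0.01170) * 1000
Stretch = 269.9 mm


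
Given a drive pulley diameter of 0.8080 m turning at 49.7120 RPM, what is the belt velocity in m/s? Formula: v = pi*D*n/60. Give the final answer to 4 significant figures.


v = pi * 0.8080 * 49.7120 / 60
v = 2.103 m/s


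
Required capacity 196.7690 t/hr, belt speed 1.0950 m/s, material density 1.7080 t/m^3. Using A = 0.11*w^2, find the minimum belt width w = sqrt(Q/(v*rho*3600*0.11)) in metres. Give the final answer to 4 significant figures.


A_req = 196.7690 / (1.0950 * 1.7080 * 3600) = 0.0292248 m^2
w = sqrt(0.0292248 / 0.11)
w = 0.5154 m


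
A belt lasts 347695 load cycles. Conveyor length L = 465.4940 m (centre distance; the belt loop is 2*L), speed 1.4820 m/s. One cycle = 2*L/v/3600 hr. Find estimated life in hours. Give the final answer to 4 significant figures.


cycle_time = 2 * 465.4940 / 1.4820 / 3600 = 0.174499 hr
life = 347695 * 0.174499 = 60670 hours


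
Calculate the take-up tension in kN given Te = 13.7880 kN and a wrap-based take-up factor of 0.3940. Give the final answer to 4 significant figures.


T_tu = 13.7880 * 0.3940
T_tu = 5.432 kN


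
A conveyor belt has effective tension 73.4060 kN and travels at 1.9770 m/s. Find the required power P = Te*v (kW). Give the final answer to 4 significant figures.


P = Te * v = 73.4060 * 1.9770
P = 145.1 kW
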